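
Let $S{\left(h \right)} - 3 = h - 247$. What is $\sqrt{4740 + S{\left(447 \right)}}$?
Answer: $\sqrt{4943} \approx 70.307$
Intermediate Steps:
$S{\left(h \right)} = -244 + h$ ($S{\left(h \right)} = 3 + \left(h - 247\right) = 3 + \left(-247 + h\right) = -244 + h$)
$\sqrt{4740 + S{\left(447 \right)}} = \sqrt{4740 + \left(-244 + 447\right)} = \sqrt{4740 + 203} = \sqrt{4943}$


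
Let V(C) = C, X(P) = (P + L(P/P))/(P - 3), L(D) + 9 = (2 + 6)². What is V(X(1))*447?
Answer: -12516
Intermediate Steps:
L(D) = 55 (L(D) = -9 + (2 + 6)² = -9 + 8² = -9 + 64 = 55)
X(P) = (55 + P)/(-3 + P) (X(P) = (P + 55)/(P - 3) = (55 + P)/(-3 + P))
V(X(1))*447 = ((55 + 1)/(-3 + 1))*447 = (56/(-2))*447 = -½*56*447 = -28*447 = -12516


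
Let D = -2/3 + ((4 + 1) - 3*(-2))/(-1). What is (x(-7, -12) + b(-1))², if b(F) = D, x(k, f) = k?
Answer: 3136/9 ≈ 348.44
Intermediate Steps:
D = -35/3 (D = -2*⅓ + (5 + 6)*(-1) = -⅔ + 11*(-1) = -⅔ - 11 = -35/3 ≈ -11.667)
b(F) = -35/3
(x(-7, -12) + b(-1))² = (-7 - 35/3)² = (-56/3)² = 3136/9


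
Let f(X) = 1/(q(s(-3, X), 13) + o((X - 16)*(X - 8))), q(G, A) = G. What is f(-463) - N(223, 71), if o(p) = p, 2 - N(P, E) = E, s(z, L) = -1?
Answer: 15566953/225608 ≈ 69.000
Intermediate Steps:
N(P, E) = 2 - E
f(X) = 1/(-1 + (-16 + X)*(-8 + X)) (f(X) = 1/(-1 + (X - 16)*(X - 8)) = 1/(-1 + (-16 + X)*(-8 + X)))
f(-463) - N(223, 71) = 1/(127 + (-463)**2 - 24*(-463)) - (2 - 1*71) = 1/(127 + 214369 + 11112) - (2 - 71) = 1/225608 - 1*(-69) = 1/225608 + 69 = 15566953/225608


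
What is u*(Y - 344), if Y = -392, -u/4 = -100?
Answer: -294400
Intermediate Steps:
u = 400 (u = -4*(-100) = 400)
u*(Y - 344) = 400*(-392 - 344) = 400*(-736) = -294400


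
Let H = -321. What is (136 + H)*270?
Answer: -49950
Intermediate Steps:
(136 + H)*270 = (136 - 321)*270 = -185*270 = -49950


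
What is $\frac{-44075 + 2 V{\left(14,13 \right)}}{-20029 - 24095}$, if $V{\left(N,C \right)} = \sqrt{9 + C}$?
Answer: $\frac{44075}{44124} - \frac{\sqrt{22}}{22062} \approx 0.99868$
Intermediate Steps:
$\frac{-44075 + 2 V{\left(14,13 \right)}}{-20029 - 24095} = \frac{-44075 + 2 \sqrt{9 + 13}}{-20029 - 24095} = \frac{-44075 + 2 \sqrt{22}}{-44124} = \left(-44075 + 2 \sqrt{22}\right) \left(- \frac{1}{44124}\right) = \frac{44075}{44124} - \frac{\sqrt{22}}{22062}$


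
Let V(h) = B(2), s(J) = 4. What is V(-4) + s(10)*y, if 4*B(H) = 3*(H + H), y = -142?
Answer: -565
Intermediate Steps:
B(H) = 3*H/2 (B(H) = (3*(H + H))/4 = (3*(2*H))/4 = (6*H)/4 = 3*H/2)
V(h) = 3 (V(h) = (3/2)*2 = 3)
V(-4) + s(10)*y = 3 + 4*(-142) = 3 - 568 = -565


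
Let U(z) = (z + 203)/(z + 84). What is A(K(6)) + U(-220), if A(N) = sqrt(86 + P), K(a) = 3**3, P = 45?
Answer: 1/8 + sqrt(131) ≈ 11.571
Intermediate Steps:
K(a) = 27
U(z) = (203 + z)/(84 + z)
A(N) = sqrt(131) (A(N) = sqrt(86 + 45) = sqrt(131))
A(K(6)) + U(-220) = sqrt(131) + (203 - 220)/(84 - 220) = sqrt(131) - 17/(-136) = sqrt(131) - 1/136*(-17) = sqrt(131) + 1/8 = 1/8 + sqrt(131)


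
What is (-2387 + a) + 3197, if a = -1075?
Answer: -265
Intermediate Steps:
(-2387 + a) + 3197 = (-2387 - 1075) + 3197 = -3462 + 3197 = -265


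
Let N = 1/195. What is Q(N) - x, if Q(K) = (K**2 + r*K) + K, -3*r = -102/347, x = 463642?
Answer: -6117605431708/13194675 ≈ -4.6364e+5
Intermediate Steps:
r = 34/347 (r = -(-34)/347 = -1/3*(-102/347) = 34/347 ≈ 0.097983)
N = 1/195 ≈ 0.0051282
Q(K) = K**2 + 381*K/347 (Q(K) = (K**2 + 34*K/347) + K = K**2 + 381*K/347)
Q(N) - x = (1/347)*(1/195)*(381 + 347*(1/195)) - 1*463642 = (1/347)*(1/195)*(381 + 347/195) - 463642 = (1/347)*(1/195)*(74642/195) - 463642 = 74642/13194675 - 463642 = -6117605431708/13194675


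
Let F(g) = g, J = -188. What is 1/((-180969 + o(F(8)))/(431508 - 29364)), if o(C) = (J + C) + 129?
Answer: -33512/15085 ≈ -2.2215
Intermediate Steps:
o(C) = -59 + C (o(C) = (-188 + C) + 129 = -59 + C)
1/((-180969 + o(F(8)))/(431508 - 29364)) = 1/((-180969 + (-59 + 8))/(431508 - 29364)) = 1/((-180969 - 51)/402144) = 1/(-181020*1/402144) = 1/(-15085/33512) = -33512/15085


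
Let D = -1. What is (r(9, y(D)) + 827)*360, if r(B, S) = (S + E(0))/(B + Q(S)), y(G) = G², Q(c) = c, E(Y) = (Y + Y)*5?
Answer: 297756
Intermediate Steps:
E(Y) = 10*Y (E(Y) = (2*Y)*5 = 10*Y)
r(B, S) = S/(B + S) (r(B, S) = (S + 10*0)/(B + S) = (S + 0)/(B + S) = S/(B + S))
(r(9, y(D)) + 827)*360 = ((-1)²/(9 + (-1)²) + 827)*360 = (1/(9 + 1) + 827)*360 = (1/10 + 827)*360 = (1*(⅒) + 827)*360 = (⅒ + 827)*360 = (8271/10)*360 = 297756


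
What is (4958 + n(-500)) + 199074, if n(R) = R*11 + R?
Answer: 198032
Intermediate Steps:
n(R) = 12*R (n(R) = 11*R + R = 12*R)
(4958 + n(-500)) + 199074 = (4958 + 12*(-500)) + 199074 = (4958 - 6000) + 199074 = -1042 + 199074 = 198032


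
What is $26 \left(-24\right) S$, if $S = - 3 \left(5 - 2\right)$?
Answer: $5616$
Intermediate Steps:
$S = -9$ ($S = \left(-3\right) 3 = -9$)
$26 \left(-24\right) S = 26 \left(-24\right) \left(-9\right) = \left(-624\right) \left(-9\right) = 5616$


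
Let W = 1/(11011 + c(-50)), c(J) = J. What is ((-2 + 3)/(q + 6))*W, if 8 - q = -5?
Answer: 1/208259 ≈ 4.8017e-6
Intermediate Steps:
q = 13 (q = 8 - 1*(-5) = 8 + 5 = 13)
W = 1/10961 (W = 1/(11011 - 50) = 1/10961 ≈ 9.1233e-5)
((-2 + 3)/(q + 6))*W = ((-2 + 3)/(13 + 6))*(1/10961) = (1/19)*(1/10961) = 1/208259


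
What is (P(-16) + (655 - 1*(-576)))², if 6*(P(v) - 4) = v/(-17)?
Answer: 3968118049/2601 ≈ 1.5256e+6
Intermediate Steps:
P(v) = 4 - v/102 (P(v) = 4 + (v/(-17))/6 = 4 + (v*(-1/17))/6 = 4 + (-v/17)/6 = 4 - v/102)
(P(-16) + (655 - 1*(-576)))² = ((4 - 1/102*(-16)) + (655 - 1*(-576)))² = ((4 + 8/51) + (655 + 576))² = (212/51 + 1231)² = (62993/51)² = 3968118049/2601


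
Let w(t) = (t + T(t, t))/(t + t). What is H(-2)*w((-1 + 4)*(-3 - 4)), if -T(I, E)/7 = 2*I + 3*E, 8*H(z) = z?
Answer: 17/4 ≈ 4.2500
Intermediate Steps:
H(z) = z/8
T(I, E) = -21*E - 14*I (T(I, E) = -7*(2*I + 3*E) = -21*E - 14*I)
w(t) = -17 (w(t) = (t + (-21*t - 14*t))/(t + t) = (t - 35*t)/((2*t)) = (-34*t)*(1/(2*t)) = -17)
H(-2)*w((-1 + 4)*(-3 - 4)) = ((1/8)*(-2))*(-17) = -1/4*(-17) = 17/4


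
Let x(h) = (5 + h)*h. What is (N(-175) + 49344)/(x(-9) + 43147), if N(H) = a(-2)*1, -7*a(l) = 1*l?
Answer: 345410/302281 ≈ 1.1427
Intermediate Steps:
a(l) = -l/7
N(H) = 2/7 (N(H) = -⅐*(-2)*1 = (2/7)*1 = 2/7)
x(h) = h*(5 + h)
(N(-175) + 49344)/(x(-9) + 43147) = (2/7 + 49344)/(-9*(5 - 9) + 43147) = 345410/(7*(-9*(-4) + 43147)) = 345410/(7*(36 + 43147)) = (345410/7)/43183 = (345410/7)*(1/43183) = 345410/302281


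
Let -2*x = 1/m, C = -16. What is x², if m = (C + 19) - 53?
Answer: 1/10000 ≈ 0.00010000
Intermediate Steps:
m = -50 (m = (-16 + 19) - 53 = 3 - 53 = -50)
x = 1/100 (x = -½/(-50) = -½*(-1/50) = 1/100 ≈ 0.010000)
x² = (1/100)² = 1/10000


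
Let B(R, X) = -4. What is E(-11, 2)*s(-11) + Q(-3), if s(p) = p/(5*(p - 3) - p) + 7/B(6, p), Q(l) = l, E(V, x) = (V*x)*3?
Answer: 11823/118 ≈ 100.19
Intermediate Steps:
E(V, x) = 3*V*x
s(p) = -7/4 + p/(-15 + 4*p) (s(p) = p/(5*(p - 3) - p) + 7/(-4) = p/(5*(-3 + p) - p) + 7*(-¼) = p/((-15 + 5*p) - p) - 7/4 = p/(-15 + 4*p) - 7/4 = -7/4 + p/(-15 + 4*p))
E(-11, 2)*s(-11) + Q(-3) = (3*(-11)*2)*(3*(35 - 8*(-11))/(4*(-15 + 4*(-11)))) - 3 = -99*(35 + 88)/(2*(-15 - 44)) - 3 = -99*123/(2*(-59)) - 3 = -99*(-1)*123/(2*59) - 3 = -66*(-369/236) - 3 = 12177/118 - 3 = 11823/118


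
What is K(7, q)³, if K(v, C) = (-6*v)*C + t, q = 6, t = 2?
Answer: -15625000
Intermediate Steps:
K(v, C) = 2 - 6*C*v (K(v, C) = (-6*v)*C + 2 = -6*C*v + 2 = 2 - 6*C*v)
K(7, q)³ = (2 - 6*6*7)³ = (2 - 252)³ = (-250)³ = -15625000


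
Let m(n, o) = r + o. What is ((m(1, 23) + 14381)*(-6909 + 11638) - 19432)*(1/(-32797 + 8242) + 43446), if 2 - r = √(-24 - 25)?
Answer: 72657184738632718/24555 - 35314827559487*I/24555 ≈ 2.959e+12 - 1.4382e+9*I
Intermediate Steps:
r = 2 - 7*I (r = 2 - √(-24 - 25) = 2 - √(-49) = 2 - 7*I ≈ 2.0 - 7.0*I)
m(n, o) = 2 + o - 7*I (m(n, o) = (2 - 7*I) + o = 2 + o - 7*I)
((m(1, 23) + 14381)*(-6909 + 11638) - 19432)*(1/(-32797 + 8242) + 43446) = (((2 + 23 - 7*I) + 14381)*(-6909 + 11638) - 19432)*(1/(-32797 + 8242) + 43446) = (((25 - 7*I) + 14381)*4729 - 19432)*(1/(-24555) + 43446) = ((14406 - 7*I)*4729 - 19432)*(-1/24555 + 43446) = ((68125974 - 33103*I) - 19432)*(1066816529/24555) = (68106542 - 33103*I)*(1066816529/24555) = 72657184738632718/24555 - 35314827559487*I/24555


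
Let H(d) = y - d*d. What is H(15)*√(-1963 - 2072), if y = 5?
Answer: -220*I*√4035 ≈ -13975.0*I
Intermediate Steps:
H(d) = 5 - d² (H(d) = 5 - d*d = 5 - d²)
H(15)*√(-1963 - 2072) = (5 - 1*15²)*√(-1963 - 2072) = (5 - 1*225)*√(-4035) = (5 - 225)*(I*√4035) = -220*I*√4035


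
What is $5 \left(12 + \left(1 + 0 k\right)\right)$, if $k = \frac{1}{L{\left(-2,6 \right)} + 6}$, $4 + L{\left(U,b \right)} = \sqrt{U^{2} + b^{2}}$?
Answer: $65$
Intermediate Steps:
$L{\left(U,b \right)} = -4 + \sqrt{U^{2} + b^{2}}$
$k = \frac{1}{2 + 2 \sqrt{10}}$ ($k = \frac{1}{\left(-4 + \sqrt{\left(-2\right)^{2} + 6^{2}}\right) + 6} = \frac{1}{\left(-4 + \sqrt{4 + 36}\right) + 6} = \frac{1}{\left(-4 + \sqrt{40}\right) + 6} = \frac{1}{\left(-4 + 2 \sqrt{10}\right) + 6} = \frac{1}{2 + 2 \sqrt{10}} \approx 0.12013$)
$5 \left(12 + \left(1 + 0 k\right)\right) = 5 \left(12 + \left(1 + 0 \left(- \frac{1}{18} + \frac{\sqrt{10}}{18}\right)\right)\right) = 5 \left(12 + \left(1 + 0\right)\right) = 5 \left(12 + 1\right) = 5 \cdot 13 = 65$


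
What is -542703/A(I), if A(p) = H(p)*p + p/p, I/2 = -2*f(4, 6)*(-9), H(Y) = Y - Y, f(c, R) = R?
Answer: -542703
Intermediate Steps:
H(Y) = 0
I = 216 (I = 2*(-2*6*(-9)) = 2*(-12*(-9)) = 2*108 = 216)
A(p) = 1 (A(p) = 0*p + p/p = 0 + 1 = 1)
-542703/A(I) = -542703/1 = -542703*1 = -542703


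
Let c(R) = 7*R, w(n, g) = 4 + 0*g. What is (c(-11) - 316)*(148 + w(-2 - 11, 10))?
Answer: -59736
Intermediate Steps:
w(n, g) = 4 (w(n, g) = 4 + 0 = 4)
(c(-11) - 316)*(148 + w(-2 - 11, 10)) = (7*(-11) - 316)*(148 + 4) = (-77 - 316)*152 = -393*152 = -59736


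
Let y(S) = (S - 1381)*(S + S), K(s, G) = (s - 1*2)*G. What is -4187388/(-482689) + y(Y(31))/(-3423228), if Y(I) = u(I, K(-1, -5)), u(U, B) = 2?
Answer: 3584261590247/413088625023 ≈ 8.6767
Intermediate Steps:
K(s, G) = G*(-2 + s) (K(s, G) = (s - 2)*G = (-2 + s)*G = G*(-2 + s))
Y(I) = 2
y(S) = 2*S*(-1381 + S) (y(S) = (-1381 + S)*(2*S) = 2*S*(-1381 + S))
-4187388/(-482689) + y(Y(31))/(-3423228) = -4187388/(-482689) + (2*2*(-1381 + 2))/(-3423228) = -4187388*(-1/482689) + (2*2*(-1379))*(-1/3423228) = 4187388/482689 - 5516*(-1/3423228) = 4187388/482689 + 1379/855807 = 3584261590247/413088625023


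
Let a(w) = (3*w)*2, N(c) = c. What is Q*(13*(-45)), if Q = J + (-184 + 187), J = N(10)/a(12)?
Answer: -7345/4 ≈ -1836.3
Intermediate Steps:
a(w) = 6*w
J = 5/36 (J = 10/((6*12)) = 10/72 = 10*(1/72) = 5/36 ≈ 0.13889)
Q = 113/36 (Q = 5/36 + (-184 + 187) = 5/36 + 3 = 113/36 ≈ 3.1389)
Q*(13*(-45)) = 113*(13*(-45))/36 = (113/36)*(-585) = -7345/4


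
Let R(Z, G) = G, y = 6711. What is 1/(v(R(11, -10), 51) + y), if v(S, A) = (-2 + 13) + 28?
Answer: 1/6750 ≈ 0.00014815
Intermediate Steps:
v(S, A) = 39 (v(S, A) = 11 + 28 = 39)
1/(v(R(11, -10), 51) + y) = 1/(39 + 6711) = 1/6750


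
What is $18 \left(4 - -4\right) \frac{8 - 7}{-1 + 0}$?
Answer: $-144$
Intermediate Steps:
$18 \left(4 - -4\right) \frac{8 - 7}{-1 + 0} = 18 \left(4 + 4\right) 1 \frac{1}{-1} = 18 \cdot 8 \cdot 1 \left(-1\right) = 144 \left(-1\right) = -144$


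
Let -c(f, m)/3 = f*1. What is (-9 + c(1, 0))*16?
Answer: -192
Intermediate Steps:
c(f, m) = -3*f
(-9 + c(1, 0))*16 = (-9 - 3*1)*16 = (-9 - 3)*16 = -12*16 = -192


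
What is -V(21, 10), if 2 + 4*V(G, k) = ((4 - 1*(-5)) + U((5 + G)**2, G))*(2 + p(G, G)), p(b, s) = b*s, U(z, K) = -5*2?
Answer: 445/4 ≈ 111.25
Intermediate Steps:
U(z, K) = -10
V(G, k) = -1 - G**2/4 (V(G, k) = -1/2 + (((4 - 1*(-5)) - 10)*(2 + G*G))/4 = -1/2 + (((4 + 5) - 10)*(2 + G**2))/4 = -1/2 + ((9 - 10)*(2 + G**2))/4 = -1/2 + (-(2 + G**2))/4 = -1/2 + (-2 - G**2)/4 = -1/2 + (-1/2 - G**2/4) = -1 - G**2/4)
-V(21, 10) = -(-1 - 1/4*21**2) = -(-1 - 1/4*441) = -(-1 - 441/4) = -1*(-445/4) = 445/4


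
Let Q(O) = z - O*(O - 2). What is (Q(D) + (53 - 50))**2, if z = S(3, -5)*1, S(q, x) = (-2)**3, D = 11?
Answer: 10816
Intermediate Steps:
S(q, x) = -8
z = -8 (z = -8*1 = -8)
Q(O) = -8 - O*(-2 + O) (Q(O) = -8 - O*(O - 2) = -8 - O*(-2 + O))
(Q(D) + (53 - 50))**2 = ((-8 - 1*11**2 + 2*11) + (53 - 50))**2 = ((-8 - 1*121 + 22) + 3)**2 = ((-8 - 121 + 22) + 3)**2 = (-107 + 3)**2 = (-104)**2 = 10816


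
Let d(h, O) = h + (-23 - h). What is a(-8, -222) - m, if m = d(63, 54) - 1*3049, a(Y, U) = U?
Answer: 2850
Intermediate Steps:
d(h, O) = -23
m = -3072 (m = -23 - 1*3049 = -23 - 3049 = -3072)
a(-8, -222) - m = -222 - 1*(-3072) = -222 + 3072 = 2850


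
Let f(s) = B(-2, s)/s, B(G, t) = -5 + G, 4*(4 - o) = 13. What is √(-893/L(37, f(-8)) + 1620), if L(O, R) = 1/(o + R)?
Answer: √2702/4 ≈ 12.995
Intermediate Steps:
o = ¾ (o = 4 - ¼*13 = 4 - 13/4 = ¾ ≈ 0.75000)
f(s) = -7/s (f(s) = (-5 - 2)/s = -7/s)
L(O, R) = 1/(¾ + R)
√(-893/L(37, f(-8)) + 1620) = √(-893/(4/(3 + 4*(-7/(-8)))) + 1620) = √(-893/(4/(3 + 4*(-7*(-⅛)))) + 1620) = √(-893/(4/(3 + 4*(7/8))) + 1620) = √(-893/(4/(3 + 7/2)) + 1620) = √(-893/(4/(13/2)) + 1620) = √(-893/(4*(2/13)) + 1620) = √(-893/8/13 + 1620) = √(-893*13/8 + 1620) = √(-11609/8 + 1620) = √(1351/8) = √2702/4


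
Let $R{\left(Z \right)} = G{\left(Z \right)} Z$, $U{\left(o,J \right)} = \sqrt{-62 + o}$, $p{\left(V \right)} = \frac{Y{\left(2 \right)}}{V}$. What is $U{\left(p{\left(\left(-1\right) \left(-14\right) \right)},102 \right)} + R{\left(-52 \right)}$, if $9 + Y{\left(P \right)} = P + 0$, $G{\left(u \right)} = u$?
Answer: $2704 + \frac{5 i \sqrt{10}}{2} \approx 2704.0 + 7.9057 i$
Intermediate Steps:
$Y{\left(P \right)} = -9 + P$ ($Y{\left(P \right)} = -9 + \left(P + 0\right) = -9 + P$)
$p{\left(V \right)} = - \frac{7}{V}$ ($p{\left(V \right)} = \frac{-9 + 2}{V} = - \frac{7}{V}$)
$R{\left(Z \right)} = Z^{2}$ ($R{\left(Z \right)} = Z Z = Z^{2}$)
$U{\left(p{\left(\left(-1\right) \left(-14\right) \right)},102 \right)} + R{\left(-52 \right)} = \sqrt{-62 - \frac{7}{\left(-1\right) \left(-14\right)}} + \left(-52\right)^{2} = \sqrt{-62 - \frac{7}{14}} + 2704 = \sqrt{-62 - \frac{1}{2}} + 2704 = \sqrt{- \frac{125}{2}} + 2704 = \frac{5 i \sqrt{10}}{2} + 2704 = 2704 + \frac{5 i \sqrt{10}}{2}$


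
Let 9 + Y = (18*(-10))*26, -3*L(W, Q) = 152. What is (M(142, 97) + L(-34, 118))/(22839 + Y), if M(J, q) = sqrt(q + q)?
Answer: -76/27225 + sqrt(194)/18150 ≈ -0.0020241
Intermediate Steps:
L(W, Q) = -152/3 (L(W, Q) = -1/3*152 = -152/3)
M(J, q) = sqrt(2)*sqrt(q) (M(J, q) = sqrt(2*q) = sqrt(2)*sqrt(q))
Y = -4689 (Y = -9 + (18*(-10))*26 = -9 - 180*26 = -9 - 4680 = -4689)
(M(142, 97) + L(-34, 118))/(22839 + Y) = (sqrt(2)*sqrt(97) - 152/3)/(22839 - 4689) = (sqrt(194) - 152/3)/18150 = (-152/3 + sqrt(194))*(1/18150) = -76/27225 + sqrt(194)/18150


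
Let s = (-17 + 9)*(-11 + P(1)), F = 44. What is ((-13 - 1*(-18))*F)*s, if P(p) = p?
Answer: 17600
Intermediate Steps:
s = 80 (s = (-17 + 9)*(-11 + 1) = -8*(-10) = 80)
((-13 - 1*(-18))*F)*s = ((-13 - 1*(-18))*44)*80 = ((-13 + 18)*44)*80 = (5*44)*80 = 220*80 = 17600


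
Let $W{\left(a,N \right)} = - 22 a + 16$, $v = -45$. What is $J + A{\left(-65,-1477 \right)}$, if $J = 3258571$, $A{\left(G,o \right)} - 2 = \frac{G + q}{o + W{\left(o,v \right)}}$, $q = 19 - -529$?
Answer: $\frac{101123296392}{31033} \approx 3.2586 \cdot 10^{6}$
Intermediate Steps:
$W{\left(a,N \right)} = 16 - 22 a$
$q = 548$ ($q = 19 + 529 = 548$)
$A{\left(G,o \right)} = 2 + \frac{548 + G}{16 - 21 o}$ ($A{\left(G,o \right)} = 2 + \frac{G + 548}{o - \left(-16 + 22 o\right)} = 2 + \frac{548 + G}{16 - 21 o}$)
$J + A{\left(-65,-1477 \right)} = 3258571 + \frac{-580 - -65 + 42 \left(-1477\right)}{-16 + 21 \left(-1477\right)} = 3258571 + \frac{-580 + 65 - 62034}{-16 - 31017} = 3258571 + \frac{1}{-31033} \left(-62549\right) = 3258571 - - \frac{62549}{31033} = 3258571 + \frac{62549}{31033} = \frac{101123296392}{31033}$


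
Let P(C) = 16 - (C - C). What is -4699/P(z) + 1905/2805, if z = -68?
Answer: -876681/2992 ≈ -293.01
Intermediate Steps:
P(C) = 16 (P(C) = 16 - 1*0 = 16 + 0 = 16)
-4699/P(z) + 1905/2805 = -4699/16 + 1905/2805 = -4699*1/16 + 1905*(1/2805) = -4699/16 + 127/187 = -876681/2992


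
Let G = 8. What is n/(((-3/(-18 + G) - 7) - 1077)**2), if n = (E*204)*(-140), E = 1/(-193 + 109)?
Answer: 34000/117440569 ≈ 0.00028951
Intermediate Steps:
E = -1/84 (E = 1/(-84) = -1/84 ≈ -0.011905)
n = 340 (n = -1/84*204*(-140) = -17/7*(-140) = 340)
n/(((-3/(-18 + G) - 7) - 1077)**2) = 340/(((-3/(-18 + 8) - 7) - 1077)**2) = 340/(((-3/(-10) - 7) - 1077)**2) = 340/(((-3*(-1/10) - 7) - 1077)**2) = 340/(((3/10 - 7) - 1077)**2) = 340/((-67/10 - 1077)**2) = 340/((-10837/10)**2) = 340/(117440569/100) = 340*(100/117440569) = 34000/117440569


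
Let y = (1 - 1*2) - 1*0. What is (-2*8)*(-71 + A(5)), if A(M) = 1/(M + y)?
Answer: 1132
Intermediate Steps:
y = -1 (y = (1 - 2) + 0 = -1 + 0 = -1)
A(M) = 1/(-1 + M) (A(M) = 1/(M - 1) = 1/(-1 + M))
(-2*8)*(-71 + A(5)) = (-2*8)*(-71 + 1/(-1 + 5)) = -16*(-71 + 1/4) = -16*(-71 + ¼) = -16*(-283/4) = 1132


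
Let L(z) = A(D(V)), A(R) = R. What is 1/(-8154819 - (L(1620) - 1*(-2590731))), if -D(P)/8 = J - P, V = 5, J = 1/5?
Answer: -5/53727942 ≈ -9.3061e-8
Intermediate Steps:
J = 1/5 ≈ 0.20000
D(P) = -8/5 + 8*P (D(P) = -8*(1/5 - P) = -8/5 + 8*P)
L(z) = 192/5 (L(z) = -8/5 + 8*5 = -8/5 + 40 = 192/5)
1/(-8154819 - (L(1620) - 1*(-2590731))) = 1/(-8154819 - (192/5 - 1*(-2590731))) = 1/(-8154819 - (192/5 + 2590731)) = 1/(-8154819 - 1*12953847/5) = 1/(-8154819 - 12953847/5) = 1/(-53727942/5) = -5/53727942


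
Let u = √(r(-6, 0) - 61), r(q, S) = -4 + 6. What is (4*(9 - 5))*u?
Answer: 16*I*√59 ≈ 122.9*I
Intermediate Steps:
r(q, S) = 2
u = I*√59 (u = √(2 - 61) = √(-59) = I*√59 ≈ 7.6811*I)
(4*(9 - 5))*u = (4*(9 - 5))*(I*√59) = (4*4)*(I*√59) = 16*(I*√59) = 16*I*√59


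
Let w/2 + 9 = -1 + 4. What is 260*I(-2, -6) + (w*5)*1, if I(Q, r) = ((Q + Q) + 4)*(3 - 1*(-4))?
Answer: -60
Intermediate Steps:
I(Q, r) = 28 + 14*Q (I(Q, r) = (2*Q + 4)*(3 + 4) = (4 + 2*Q)*7 = 28 + 14*Q)
w = -12 (w = -18 + 2*(-1 + 4) = -18 + 2*3 = -18 + 6 = -12)
260*I(-2, -6) + (w*5)*1 = 260*(28 + 14*(-2)) - 12*5*1 = 260*(28 - 28) - 60*1 = 260*0 - 60 = 0 - 60 = -60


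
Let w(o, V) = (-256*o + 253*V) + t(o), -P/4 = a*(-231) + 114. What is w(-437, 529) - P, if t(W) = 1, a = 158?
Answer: 100174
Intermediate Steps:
P = 145536 (P = -4*(158*(-231) + 114) = -4*(-36498 + 114) = -4*(-36384) = 145536)
w(o, V) = 1 - 256*o + 253*V (w(o, V) = (-256*o + 253*V) + 1 = 1 - 256*o + 253*V)
w(-437, 529) - P = (1 - 256*(-437) + 253*529) - 1*145536 = (1 + 111872 + 133837) - 145536 = 245710 - 145536 = 100174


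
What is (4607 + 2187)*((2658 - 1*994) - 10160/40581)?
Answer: 458707943456/40581 ≈ 1.1304e+7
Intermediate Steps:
(4607 + 2187)*((2658 - 1*994) - 10160/40581) = 6794*((2658 - 994) - 10160*1/40581) = 6794*(1664 - 10160/40581) = 6794*(67516624/40581) = 458707943456/40581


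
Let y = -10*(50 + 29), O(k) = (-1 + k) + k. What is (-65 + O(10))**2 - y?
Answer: 2906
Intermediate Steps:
O(k) = -1 + 2*k
y = -790 (y = -10*79 = -790)
(-65 + O(10))**2 - y = (-65 + (-1 + 2*10))**2 - 1*(-790) = (-65 + (-1 + 20))**2 + 790 = (-65 + 19)**2 + 790 = (-46)**2 + 790 = 2116 + 790 = 2906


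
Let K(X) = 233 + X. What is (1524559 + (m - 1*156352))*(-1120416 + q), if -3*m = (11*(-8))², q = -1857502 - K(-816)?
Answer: -4065925094265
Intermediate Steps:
q = -1856919 (q = -1857502 - (233 - 816) = -1857502 - 1*(-583) = -1857502 + 583 = -1856919)
m = -7744/3 (m = -(11*(-8))²/3 = -⅓*(-88)² = -⅓*7744 = -7744/3 ≈ -2581.3)
(1524559 + (m - 1*156352))*(-1120416 + q) = (1524559 + (-7744/3 - 1*156352))*(-1120416 - 1856919) = (1524559 + (-7744/3 - 156352))*(-2977335) = (1524559 - 476800/3)*(-2977335) = (4096877/3)*(-2977335) = -4065925094265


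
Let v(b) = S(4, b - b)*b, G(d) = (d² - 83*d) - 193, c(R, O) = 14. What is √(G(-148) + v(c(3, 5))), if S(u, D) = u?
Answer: √34051 ≈ 184.53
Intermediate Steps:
G(d) = -193 + d² - 83*d
v(b) = 4*b
√(G(-148) + v(c(3, 5))) = √((-193 + (-148)² - 83*(-148)) + 4*14) = √((-193 + 21904 + 12284) + 56) = √(33995 + 56) = √34051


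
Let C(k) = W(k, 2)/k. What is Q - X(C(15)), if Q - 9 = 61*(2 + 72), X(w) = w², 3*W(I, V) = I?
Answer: 40706/9 ≈ 4522.9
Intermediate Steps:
W(I, V) = I/3
C(k) = ⅓ (C(k) = (k/3)/k = ⅓)
Q = 4523 (Q = 9 + 61*(2 + 72) = 9 + 61*74 = 9 + 4514 = 4523)
Q - X(C(15)) = 4523 - (⅓)² = 4523 - 1*⅑ = 4523 - ⅑ = 40706/9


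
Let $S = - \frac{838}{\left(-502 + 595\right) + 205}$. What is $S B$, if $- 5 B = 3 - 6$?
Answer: $- \frac{1257}{745} \approx -1.6872$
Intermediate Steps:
$B = \frac{3}{5}$ ($B = - \frac{3 - 6}{5} = \left(- \frac{1}{5}\right) \left(-3\right) = \frac{3}{5} \approx 0.6$)
$S = - \frac{419}{149}$ ($S = - \frac{838}{93 + 205} = - \frac{838}{298} = \left(-838\right) \frac{1}{298} = - \frac{419}{149} \approx -2.8121$)
$S B = \left(- \frac{419}{149}\right) \frac{3}{5} = - \frac{1257}{745}$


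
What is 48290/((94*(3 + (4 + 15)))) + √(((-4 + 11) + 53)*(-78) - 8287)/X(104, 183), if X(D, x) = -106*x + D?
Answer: 2195/94 - I*√12967/19294 ≈ 23.351 - 0.005902*I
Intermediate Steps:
X(D, x) = D - 106*x
48290/((94*(3 + (4 + 15)))) + √(((-4 + 11) + 53)*(-78) - 8287)/X(104, 183) = 48290/((94*(3 + (4 + 15)))) + √(((-4 + 11) + 53)*(-78) - 8287)/(104 - 106*183) = 48290/((94*(3 + 19))) + √((7 + 53)*(-78) - 8287)/(104 - 19398) = 48290/((94*22)) + √(60*(-78) - 8287)/(-19294) = 48290/2068 + √(-4680 - 8287)*(-1/19294) = 48290*(1/2068) + √(-12967)*(-1/19294) = 2195/94 + (I*√12967)*(-1/19294) = 2195/94 - I*√12967/19294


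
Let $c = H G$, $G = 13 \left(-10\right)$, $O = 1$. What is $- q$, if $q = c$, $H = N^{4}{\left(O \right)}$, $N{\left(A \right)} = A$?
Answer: $130$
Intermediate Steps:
$H = 1$ ($H = 1^{4} = 1$)
$G = -130$
$c = -130$ ($c = 1 \left(-130\right) = -130$)
$q = -130$
$- q = \left(-1\right) \left(-130\right) = 130$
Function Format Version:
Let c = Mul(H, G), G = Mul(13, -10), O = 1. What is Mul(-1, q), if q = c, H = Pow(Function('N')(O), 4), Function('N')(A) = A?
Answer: 130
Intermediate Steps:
H = 1 (H = Pow(1, 4) = 1)
G = -130
c = -130 (c = Mul(1, -130) = -130)
q = -130
Mul(-1, q) = Mul(-1, -130) = 130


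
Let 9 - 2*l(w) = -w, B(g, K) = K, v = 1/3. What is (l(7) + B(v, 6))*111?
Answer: 1554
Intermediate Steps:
v = ⅓ ≈ 0.33333
l(w) = 9/2 + w/2 (l(w) = 9/2 - (-1)*w/2 = 9/2 + w/2)
(l(7) + B(v, 6))*111 = ((9/2 + (½)*7) + 6)*111 = ((9/2 + 7/2) + 6)*111 = (8 + 6)*111 = 14*111 = 1554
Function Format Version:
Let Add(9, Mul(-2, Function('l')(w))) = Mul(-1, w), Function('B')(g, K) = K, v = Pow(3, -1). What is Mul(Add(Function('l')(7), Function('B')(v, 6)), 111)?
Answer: 1554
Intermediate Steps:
v = Rational(1, 3) ≈ 0.33333
Function('l')(w) = Add(Rational(9, 2), Mul(Rational(1, 2), w)) (Function('l')(w) = Add(Rational(9, 2), Mul(Rational(-1, 2), Mul(-1, w))) = Add(Rational(9, 2), Mul(Rational(1, 2), w)))
Mul(Add(Function('l')(7), Function('B')(v, 6)), 111) = Mul(Add(Add(Rational(9, 2), Mul(Rational(1, 2), 7)), 6), 111) = Mul(Add(Add(Rational(9, 2), Rational(7, 2)), 6), 111) = Mul(Add(8, 6), 111) = Mul(14, 111) = 1554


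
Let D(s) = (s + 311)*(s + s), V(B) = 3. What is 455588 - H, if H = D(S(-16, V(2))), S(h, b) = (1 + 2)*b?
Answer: 449828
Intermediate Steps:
S(h, b) = 3*b
D(s) = 2*s*(311 + s) (D(s) = (311 + s)*(2*s) = 2*s*(311 + s))
H = 5760 (H = 2*(3*3)*(311 + 3*3) = 2*9*(311 + 9) = 2*9*320 = 5760)
455588 - H = 455588 - 1*5760 = 455588 - 5760 = 449828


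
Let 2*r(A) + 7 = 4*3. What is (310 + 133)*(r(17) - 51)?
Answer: -42971/2 ≈ -21486.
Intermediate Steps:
r(A) = 5/2 (r(A) = -7/2 + (4*3)/2 = -7/2 + (1/2)*12 = -7/2 + 6 = 5/2)
(310 + 133)*(r(17) - 51) = (310 + 133)*(5/2 - 51) = 443*(-97/2) = -42971/2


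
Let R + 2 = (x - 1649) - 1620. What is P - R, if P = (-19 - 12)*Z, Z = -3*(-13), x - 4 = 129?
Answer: 1929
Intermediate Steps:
x = 133 (x = 4 + 129 = 133)
Z = 39
R = -3138 (R = -2 + ((133 - 1649) - 1620) = -2 + (-1516 - 1620) = -2 - 3136 = -3138)
P = -1209 (P = (-19 - 12)*39 = -31*39 = -1209)
P - R = -1209 - 1*(-3138) = -1209 + 3138 = 1929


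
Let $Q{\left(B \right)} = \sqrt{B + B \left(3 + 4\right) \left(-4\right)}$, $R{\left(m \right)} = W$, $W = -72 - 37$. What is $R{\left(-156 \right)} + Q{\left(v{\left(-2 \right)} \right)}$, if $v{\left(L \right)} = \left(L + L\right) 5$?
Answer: $-109 + 6 \sqrt{15} \approx -85.762$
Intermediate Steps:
$W = -109$ ($W = -72 - 37 = -109$)
$v{\left(L \right)} = 10 L$ ($v{\left(L \right)} = 2 L 5 = 10 L$)
$R{\left(m \right)} = -109$
$Q{\left(B \right)} = 3 \sqrt{3} \sqrt{- B}$ ($Q{\left(B \right)} = \sqrt{B + B 7 \left(-4\right)} = \sqrt{B + 7 B \left(-4\right)} = \sqrt{B - 28 B} = \sqrt{- 27 B} = 3 \sqrt{3} \sqrt{- B}$)
$R{\left(-156 \right)} + Q{\left(v{\left(-2 \right)} \right)} = -109 + 3 \sqrt{3} \sqrt{- 10 \left(-2\right)} = -109 + 3 \sqrt{3} \sqrt{\left(-1\right) \left(-20\right)} = -109 + 3 \sqrt{3} \sqrt{20} = -109 + 3 \sqrt{3} \cdot 2 \sqrt{5} = -109 + 6 \sqrt{15}$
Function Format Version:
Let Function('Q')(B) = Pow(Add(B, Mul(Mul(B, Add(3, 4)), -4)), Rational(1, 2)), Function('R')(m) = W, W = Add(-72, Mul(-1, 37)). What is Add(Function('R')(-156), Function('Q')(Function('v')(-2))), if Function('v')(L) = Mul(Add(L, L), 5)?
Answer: Add(-109, Mul(6, Pow(15, Rational(1, 2)))) ≈ -85.762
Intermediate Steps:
W = -109 (W = Add(-72, -37) = -109)
Function('v')(L) = Mul(10, L) (Function('v')(L) = Mul(Mul(2, L), 5) = Mul(10, L))
Function('R')(m) = -109
Function('Q')(B) = Mul(3, Pow(3, Rational(1, 2)), Pow(Mul(-1, B), Rational(1, 2))) (Function('Q')(B) = Pow(Add(B, Mul(Mul(B, 7), -4)), Rational(1, 2)) = Pow(Add(B, Mul(Mul(7, B), -4)), Rational(1, 2)) = Pow(Add(B, Mul(-28, B)), Rational(1, 2)) = Pow(Mul(-27, B), Rational(1, 2)) = Mul(3, Pow(3, Rational(1, 2)), Pow(Mul(-1, B), Rational(1, 2))))
Add(Function('R')(-156), Function('Q')(Function('v')(-2))) = Add(-109, Mul(3, Pow(3, Rational(1, 2)), Pow(Mul(-1, Mul(10, -2)), Rational(1, 2)))) = Add(-109, Mul(3, Pow(3, Rational(1, 2)), Pow(Mul(-1, -20), Rational(1, 2)))) = Add(-109, Mul(3, Pow(3, Rational(1, 2)), Pow(20, Rational(1, 2)))) = Add(-109, Mul(3, Pow(3, Rational(1, 2)), Mul(2, Pow(5, Rational(1, 2))))) = Add(-109, Mul(6, Pow(15, Rational(1, 2))))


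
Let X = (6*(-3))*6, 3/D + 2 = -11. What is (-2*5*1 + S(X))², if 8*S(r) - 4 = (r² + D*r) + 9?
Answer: 22826677225/10816 ≈ 2.1105e+6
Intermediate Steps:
D = -3/13 (D = 3/(-2 - 11) = 3/(-13) = 3*(-1/13) = -3/13 ≈ -0.23077)
X = -108 (X = -18*6 = -108)
S(r) = 13/8 - 3*r/104 + r²/8 (S(r) = ½ + ((r² - 3*r/13) + 9)/8 = ½ + (9 + r² - 3*r/13)/8 = ½ + (9/8 - 3*r/104 + r²/8) = 13/8 - 3*r/104 + r²/8)
(-2*5*1 + S(X))² = (-2*5*1 + (13/8 - 3/104*(-108) + (⅛)*(-108)²))² = (-10*1 + (13/8 + 81/26 + (⅛)*11664))² = (-10 + (13/8 + 81/26 + 1458))² = (-10 + 152125/104)² = (151085/104)² = 22826677225/10816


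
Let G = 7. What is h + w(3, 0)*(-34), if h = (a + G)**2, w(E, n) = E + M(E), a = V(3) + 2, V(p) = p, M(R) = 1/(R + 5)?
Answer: 151/4 ≈ 37.750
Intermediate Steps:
M(R) = 1/(5 + R)
a = 5 (a = 3 + 2 = 5)
w(E, n) = E + 1/(5 + E)
h = 144 (h = (5 + 7)**2 = 12**2 = 144)
h + w(3, 0)*(-34) = 144 + ((1 + 3*(5 + 3))/(5 + 3))*(-34) = 144 + ((1 + 3*8)/8)*(-34) = 144 + ((1 + 24)/8)*(-34) = 144 + ((1/8)*25)*(-34) = 144 + (25/8)*(-34) = 144 - 425/4 = 151/4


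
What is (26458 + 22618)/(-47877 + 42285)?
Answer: -12269/1398 ≈ -8.7761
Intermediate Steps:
(26458 + 22618)/(-47877 + 42285) = 49076/(-5592) = 49076*(-1/5592) = -12269/1398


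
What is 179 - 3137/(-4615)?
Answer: 829222/4615 ≈ 179.68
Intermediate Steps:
179 - 3137/(-4615) = 179 - 3137*(-1/4615) = 179 + 3137/4615 = 829222/4615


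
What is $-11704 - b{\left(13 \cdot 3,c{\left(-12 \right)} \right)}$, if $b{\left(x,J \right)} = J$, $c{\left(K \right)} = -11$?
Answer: $-11693$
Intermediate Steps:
$-11704 - b{\left(13 \cdot 3,c{\left(-12 \right)} \right)} = -11704 - -11 = -11704 + 11 = -11693$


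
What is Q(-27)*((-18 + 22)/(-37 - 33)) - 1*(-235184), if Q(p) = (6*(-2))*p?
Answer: 8230792/35 ≈ 2.3517e+5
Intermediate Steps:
Q(p) = -12*p
Q(-27)*((-18 + 22)/(-37 - 33)) - 1*(-235184) = (-12*(-27))*((-18 + 22)/(-37 - 33)) - 1*(-235184) = 324*(4/(-70)) + 235184 = 324*(4*(-1/70)) + 235184 = 324*(-2/35) + 235184 = -648/35 + 235184 = 8230792/35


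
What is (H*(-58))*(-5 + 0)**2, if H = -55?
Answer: 79750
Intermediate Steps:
(H*(-58))*(-5 + 0)**2 = (-55*(-58))*(-5 + 0)**2 = 3190*(-5)**2 = 3190*25 = 79750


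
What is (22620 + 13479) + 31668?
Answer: 67767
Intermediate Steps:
(22620 + 13479) + 31668 = 36099 + 31668 = 67767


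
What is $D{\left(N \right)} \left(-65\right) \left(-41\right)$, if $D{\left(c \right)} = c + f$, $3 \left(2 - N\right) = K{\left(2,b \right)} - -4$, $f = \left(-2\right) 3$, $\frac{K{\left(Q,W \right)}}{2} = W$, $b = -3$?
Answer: $- \frac{26650}{3} \approx -8883.3$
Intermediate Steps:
$K{\left(Q,W \right)} = 2 W$
$f = -6$
$N = \frac{8}{3}$ ($N = 2 - \frac{2 \left(-3\right) - -4}{3} = 2 - \frac{-6 + 4}{3} = 2 - - \frac{2}{3} = 2 + \frac{2}{3} = \frac{8}{3} \approx 2.6667$)
$D{\left(c \right)} = -6 + c$ ($D{\left(c \right)} = c - 6 = -6 + c$)
$D{\left(N \right)} \left(-65\right) \left(-41\right) = \left(-6 + \frac{8}{3}\right) \left(-65\right) \left(-41\right) = \left(- \frac{10}{3}\right) \left(-65\right) \left(-41\right) = \frac{650}{3} \left(-41\right) = - \frac{26650}{3}$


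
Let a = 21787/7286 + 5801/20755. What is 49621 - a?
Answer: 7503239312259/151220930 ≈ 49618.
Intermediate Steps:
a = 494455271/151220930 (a = 21787*(1/7286) + 5801*(1/20755) = 21787/7286 + 5801/20755 = 494455271/151220930 ≈ 3.2698)
49621 - a = 49621 - 1*494455271/151220930 = 49621 - 494455271/151220930 = 7503239312259/151220930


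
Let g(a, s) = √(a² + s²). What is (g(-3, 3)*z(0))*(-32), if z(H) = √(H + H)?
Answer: 0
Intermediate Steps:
z(H) = √2*√H (z(H) = √(2*H) = √2*√H)
(g(-3, 3)*z(0))*(-32) = (√((-3)² + 3²)*(√2*√0))*(-32) = (√(9 + 9)*(√2*0))*(-32) = (√18*0)*(-32) = ((3*√2)*0)*(-32) = 0*(-32) = 0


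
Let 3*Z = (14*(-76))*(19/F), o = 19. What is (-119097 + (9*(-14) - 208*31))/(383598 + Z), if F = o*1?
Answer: -377013/1149730 ≈ -0.32791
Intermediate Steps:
F = 19 (F = 19*1 = 19)
Z = -1064/3 (Z = ((14*(-76))*(19/19))/3 = (-20216/19)/3 = (-1064*1)/3 = (⅓)*(-1064) = -1064/3 ≈ -354.67)
(-119097 + (9*(-14) - 208*31))/(383598 + Z) = (-119097 + (9*(-14) - 208*31))/(383598 - 1064/3) = (-119097 + (-126 - 6448))/(1149730/3) = (-119097 - 6574)*(3/1149730) = -125671*3/1149730 = -377013/1149730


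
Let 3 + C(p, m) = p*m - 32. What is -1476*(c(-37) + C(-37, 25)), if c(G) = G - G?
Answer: 1416960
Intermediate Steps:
c(G) = 0
C(p, m) = -35 + m*p (C(p, m) = -3 + (p*m - 32) = -3 + (m*p - 32) = -3 + (-32 + m*p) = -35 + m*p)
-1476*(c(-37) + C(-37, 25)) = -1476*(0 + (-35 + 25*(-37))) = -1476*(0 + (-35 - 925)) = -1476*(0 - 960) = -1476*(-960) = 1416960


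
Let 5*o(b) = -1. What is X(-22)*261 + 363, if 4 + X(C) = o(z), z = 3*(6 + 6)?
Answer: -3666/5 ≈ -733.20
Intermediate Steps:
z = 36 (z = 3*12 = 36)
o(b) = -⅕ (o(b) = (⅕)*(-1) = -⅕)
X(C) = -21/5 (X(C) = -4 - ⅕ = -21/5)
X(-22)*261 + 363 = -21/5*261 + 363 = -5481/5 + 363 = -3666/5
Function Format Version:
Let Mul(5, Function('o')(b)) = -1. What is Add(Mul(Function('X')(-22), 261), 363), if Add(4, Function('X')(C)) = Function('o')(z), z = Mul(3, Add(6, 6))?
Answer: Rational(-3666, 5) ≈ -733.20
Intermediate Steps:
z = 36 (z = Mul(3, 12) = 36)
Function('o')(b) = Rational(-1, 5) (Function('o')(b) = Mul(Rational(1, 5), -1) = Rational(-1, 5))
Function('X')(C) = Rational(-21, 5) (Function('X')(C) = Add(-4, Rational(-1, 5)) = Rational(-21, 5))
Add(Mul(Function('X')(-22), 261), 363) = Add(Mul(Rational(-21, 5), 261), 363) = Add(Rational(-5481, 5), 363) = Rational(-3666, 5)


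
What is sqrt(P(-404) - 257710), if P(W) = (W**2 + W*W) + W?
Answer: sqrt(68318) ≈ 261.38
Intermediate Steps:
P(W) = W + 2*W**2 (P(W) = (W**2 + W**2) + W = 2*W**2 + W = W + 2*W**2)
sqrt(P(-404) - 257710) = sqrt(-404*(1 + 2*(-404)) - 257710) = sqrt(-404*(1 - 808) - 257710) = sqrt(-404*(-807) - 257710) = sqrt(326028 - 257710) = sqrt(68318)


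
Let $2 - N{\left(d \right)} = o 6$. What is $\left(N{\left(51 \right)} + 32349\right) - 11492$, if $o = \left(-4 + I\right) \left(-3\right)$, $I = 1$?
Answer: $20805$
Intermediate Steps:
$o = 9$ ($o = \left(-4 + 1\right) \left(-3\right) = \left(-3\right) \left(-3\right) = 9$)
$N{\left(d \right)} = -52$ ($N{\left(d \right)} = 2 - 9 \cdot 6 = 2 - 54 = -52$)
$\left(N{\left(51 \right)} + 32349\right) - 11492 = \left(-52 + 32349\right) - 11492 = 32297 - 11492 = 20805$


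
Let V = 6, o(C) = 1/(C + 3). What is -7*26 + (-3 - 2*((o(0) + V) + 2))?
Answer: -605/3 ≈ -201.67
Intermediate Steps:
o(C) = 1/(3 + C)
-7*26 + (-3 - 2*((o(0) + V) + 2)) = -7*26 + (-3 - 2*((1/(3 + 0) + 6) + 2)) = -182 + (-3 - 2*((1/3 + 6) + 2)) = -182 + (-3 - 2*((⅓ + 6) + 2)) = -182 + (-3 - 2*(19/3 + 2)) = -182 + (-3 - 2*25/3) = -182 + (-3 - 50/3) = -182 - 59/3 = -605/3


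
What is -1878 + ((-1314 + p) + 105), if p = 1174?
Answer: -1913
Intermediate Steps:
-1878 + ((-1314 + p) + 105) = -1878 + ((-1314 + 1174) + 105) = -1878 + (-140 + 105) = -1878 - 35 = -1913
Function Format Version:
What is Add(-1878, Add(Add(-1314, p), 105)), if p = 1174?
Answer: -1913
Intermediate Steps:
Add(-1878, Add(Add(-1314, p), 105)) = Add(-1878, Add(Add(-1314, 1174), 105)) = Add(-1878, Add(-140, 105)) = Add(-1878, -35) = -1913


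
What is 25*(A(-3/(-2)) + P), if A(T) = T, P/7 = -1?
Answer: -275/2 ≈ -137.50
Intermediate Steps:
P = -7 (P = 7*(-1) = -7)
25*(A(-3/(-2)) + P) = 25*(-3/(-2) - 7) = 25*(-3*(-1/2) - 7) = 25*(3/2 - 7) = 25*(-11/2) = -275/2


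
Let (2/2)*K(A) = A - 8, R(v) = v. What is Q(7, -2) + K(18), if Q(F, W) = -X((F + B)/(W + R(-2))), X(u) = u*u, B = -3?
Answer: 9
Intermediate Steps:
X(u) = u²
K(A) = -8 + A (K(A) = A - 8 = -8 + A)
Q(F, W) = -(-3 + F)²/(-2 + W)² (Q(F, W) = -((F - 3)/(W - 2))² = -((-3 + F)/(-2 + W))² = -(-3 + F)²/(-2 + W)²)
Q(7, -2) + K(18) = -(-3 + 7)²/(-2 - 2)² + (-8 + 18) = -1*4²/(-4)² + 10 = -1*16*1/16 + 10 = -1 + 10 = 9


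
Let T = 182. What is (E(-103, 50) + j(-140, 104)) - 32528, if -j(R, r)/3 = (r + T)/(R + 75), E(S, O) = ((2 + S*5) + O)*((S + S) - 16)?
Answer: 351356/5 ≈ 70271.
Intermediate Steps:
E(S, O) = (-16 + 2*S)*(2 + O + 5*S) (E(S, O) = ((2 + 5*S) + O)*(2*S - 16) = (2 + O + 5*S)*(-16 + 2*S) = (-16 + 2*S)*(2 + O + 5*S))
j(R, r) = -3*(182 + r)/(75 + R) (j(R, r) = -3*(r + 182)/(R + 75) = -3*(182 + r)/(75 + R))
(E(-103, 50) + j(-140, 104)) - 32528 = ((-32 - 76*(-103) - 16*50 + 10*(-103)² + 2*50*(-103)) + 3*(-182 - 1*104)/(75 - 140)) - 32528 = ((-32 + 7828 - 800 + 10*10609 - 10300) + 3*(-182 - 104)/(-65)) - 32528 = ((-32 + 7828 - 800 + 106090 - 10300) + 3*(-1/65)*(-286)) - 32528 = (102786 + 66/5) - 32528 = 513996/5 - 32528 = 351356/5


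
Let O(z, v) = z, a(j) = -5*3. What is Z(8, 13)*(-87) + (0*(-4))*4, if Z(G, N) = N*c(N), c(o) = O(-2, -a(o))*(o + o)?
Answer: 58812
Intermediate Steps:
a(j) = -15
c(o) = -4*o (c(o) = -2*(o + o) = -4*o)
Z(G, N) = -4*N**2 (Z(G, N) = N*(-4*N) = -4*N**2)
Z(8, 13)*(-87) + (0*(-4))*4 = -4*13**2*(-87) + (0*(-4))*4 = -4*169*(-87) + 0*4 = -676*(-87) + 0 = 58812 + 0 = 58812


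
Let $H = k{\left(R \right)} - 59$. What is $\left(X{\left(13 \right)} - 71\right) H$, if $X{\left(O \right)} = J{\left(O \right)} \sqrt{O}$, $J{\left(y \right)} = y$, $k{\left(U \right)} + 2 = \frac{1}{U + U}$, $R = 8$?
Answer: $\frac{69225}{16} - \frac{12675 \sqrt{13}}{16} \approx 1470.3$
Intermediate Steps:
$k{\left(U \right)} = -2 + \frac{1}{2 U}$ ($k{\left(U \right)} = -2 + \frac{1}{U + U} = -2 + \frac{1}{2 U}$)
$H = - \frac{975}{16}$ ($H = \left(-2 + \frac{1}{2 \cdot 8}\right) - 59 = \left(-2 + \frac{1}{2} \cdot \frac{1}{8}\right) - 59 = \left(-2 + \frac{1}{16}\right) - 59 = - \frac{31}{16} - 59 = - \frac{975}{16} \approx -60.938$)
$X{\left(O \right)} = O^{\frac{3}{2}}$ ($X{\left(O \right)} = O \sqrt{O} = O^{\frac{3}{2}}$)
$\left(X{\left(13 \right)} - 71\right) H = \left(13^{\frac{3}{2}} - 71\right) \left(- \frac{975}{16}\right) = \left(13 \sqrt{13} - 71\right) \left(- \frac{975}{16}\right) = \left(-71 + 13 \sqrt{13}\right) \left(- \frac{975}{16}\right) = \frac{69225}{16} - \frac{12675 \sqrt{13}}{16}$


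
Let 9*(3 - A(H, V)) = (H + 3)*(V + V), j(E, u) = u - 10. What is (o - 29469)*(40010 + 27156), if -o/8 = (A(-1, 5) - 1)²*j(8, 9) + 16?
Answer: -161018730950/81 ≈ -1.9879e+9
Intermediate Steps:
j(E, u) = -10 + u
A(H, V) = 3 - 2*V*(3 + H)/9 (A(H, V) = 3 - (H + 3)*(V + V)/9 = 3 - (3 + H)*2*V/9 = 3 - 2*V*(3 + H)/9)
o = -10336/81 (o = -8*(((3 - ⅔*5 - 2/9*(-1)*5) - 1)²*(-10 + 9) + 16) = -8*(((3 - 10/3 + 10/9) - 1)²*(-1) + 16) = -8*((7/9 - 1)²*(-1) + 16) = -8*((-2/9)²*(-1) + 16) = -8*((4/81)*(-1) + 16) = -8*(-4/81 + 16) = -8*1292/81 = -10336/81 ≈ -127.60)
(o - 29469)*(40010 + 27156) = (-10336/81 - 29469)*(40010 + 27156) = -2397325/81*67166 = -161018730950/81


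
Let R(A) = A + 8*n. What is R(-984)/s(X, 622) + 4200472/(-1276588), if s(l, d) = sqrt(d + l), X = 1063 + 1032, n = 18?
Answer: -1050118/319147 - 840*sqrt(2717)/2717 ≈ -19.406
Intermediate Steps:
X = 2095
R(A) = 144 + A (R(A) = A + 8*18 = A + 144 = 144 + A)
R(-984)/s(X, 622) + 4200472/(-1276588) = (144 - 984)/(sqrt(622 + 2095)) + 4200472/(-1276588) = -840*sqrt(2717)/2717 + 4200472*(-1/1276588) = -840*sqrt(2717)/2717 - 1050118/319147 = -1050118/319147 - 840*sqrt(2717)/2717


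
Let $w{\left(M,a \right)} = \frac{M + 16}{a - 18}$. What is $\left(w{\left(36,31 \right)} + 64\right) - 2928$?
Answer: $-2860$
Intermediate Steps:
$w{\left(M,a \right)} = \frac{16 + M}{-18 + a}$
$\left(w{\left(36,31 \right)} + 64\right) - 2928 = \left(\frac{16 + 36}{-18 + 31} + 64\right) - 2928 = \left(\frac{1}{13} \cdot 52 + 64\right) - 2928 = \left(4 + 64\right) - 2928 = 68 - 2928 = -2860$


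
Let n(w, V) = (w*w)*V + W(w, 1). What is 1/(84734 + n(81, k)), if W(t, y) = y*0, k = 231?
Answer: 1/1600325 ≈ 6.2487e-7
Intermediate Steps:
W(t, y) = 0
n(w, V) = V*w² (n(w, V) = (w*w)*V + 0 = w²*V + 0 = V*w² + 0 = V*w²)
1/(84734 + n(81, k)) = 1/(84734 + 231*81²) = 1/(84734 + 231*6561) = 1/(84734 + 1515591) = 1/1600325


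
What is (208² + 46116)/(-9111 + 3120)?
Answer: -89380/5991 ≈ -14.919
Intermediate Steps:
(208² + 46116)/(-9111 + 3120) = (43264 + 46116)/(-5991) = 89380*(-1/5991) = -89380/5991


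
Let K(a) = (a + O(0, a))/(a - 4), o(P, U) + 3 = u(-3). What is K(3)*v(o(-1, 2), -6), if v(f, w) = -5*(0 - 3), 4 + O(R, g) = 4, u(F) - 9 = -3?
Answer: -45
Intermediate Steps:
u(F) = 6 (u(F) = 9 - 3 = 6)
o(P, U) = 3 (o(P, U) = -3 + 6 = 3)
O(R, g) = 0 (O(R, g) = -4 + 4 = 0)
v(f, w) = 15 (v(f, w) = -5*(-3) = 15)
K(a) = a/(-4 + a) (K(a) = (a + 0)/(a - 4) = a/(-4 + a))
K(3)*v(o(-1, 2), -6) = (3/(-4 + 3))*15 = (3/(-1))*15 = (3*(-1))*15 = -3*15 = -45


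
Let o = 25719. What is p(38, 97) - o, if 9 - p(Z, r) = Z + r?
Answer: -25845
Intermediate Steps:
p(Z, r) = 9 - Z - r (p(Z, r) = 9 - (Z + r) = 9 + (-Z - r) = 9 - Z - r)
p(38, 97) - o = (9 - 1*38 - 1*97) - 1*25719 = (9 - 38 - 97) - 25719 = -126 - 25719 = -25845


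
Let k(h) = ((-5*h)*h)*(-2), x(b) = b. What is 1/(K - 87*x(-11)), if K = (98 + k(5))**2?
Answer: 1/122061 ≈ 8.1926e-6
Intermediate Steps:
k(h) = 10*h**2 (k(h) = -5*h**2*(-2) = 10*h**2)
K = 121104 (K = (98 + 10*5**2)**2 = (98 + 10*25)**2 = (98 + 250)**2 = 348**2 = 121104)
1/(K - 87*x(-11)) = 1/(121104 - 87*(-11)) = 1/(121104 + 957) = 1/122061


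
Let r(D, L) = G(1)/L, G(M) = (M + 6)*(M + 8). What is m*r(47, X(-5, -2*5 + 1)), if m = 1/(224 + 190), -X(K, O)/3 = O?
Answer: 7/1242 ≈ 0.0056361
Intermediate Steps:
X(K, O) = -3*O
G(M) = (6 + M)*(8 + M)
m = 1/414 ≈ 0.0024155
r(D, L) = 63/L (r(D, L) = (48 + 1² + 14*1)/L = (48 + 1 + 14)/L = 63/L)
m*r(47, X(-5, -2*5 + 1)) = (63/((-3*(-2*5 + 1))))/414 = (63/((-3*(-10 + 1))))/414 = (63/((-3*(-9))))/414 = (63/27)/414 = (63*(1/27))/414 = (1/414)*(7/3) = 7/1242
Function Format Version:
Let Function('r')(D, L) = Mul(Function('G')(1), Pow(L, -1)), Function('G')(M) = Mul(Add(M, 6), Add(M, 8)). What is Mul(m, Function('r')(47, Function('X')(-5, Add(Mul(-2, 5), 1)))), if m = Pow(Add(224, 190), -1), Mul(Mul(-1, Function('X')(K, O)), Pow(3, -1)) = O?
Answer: Rational(7, 1242) ≈ 0.0056361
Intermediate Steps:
Function('X')(K, O) = Mul(-3, O)
Function('G')(M) = Mul(Add(6, M), Add(8, M))
m = Rational(1, 414) (m = Pow(414, -1) = Rational(1, 414) ≈ 0.0024155)
Function('r')(D, L) = Mul(63, Pow(L, -1)) (Function('r')(D, L) = Mul(Add(48, Pow(1, 2), Mul(14, 1)), Pow(L, -1)) = Mul(Add(48, 1, 14), Pow(L, -1)) = Mul(63, Pow(L, -1)))
Mul(m, Function('r')(47, Function('X')(-5, Add(Mul(-2, 5), 1)))) = Mul(Rational(1, 414), Mul(63, Pow(Mul(-3, Add(Mul(-2, 5), 1)), -1))) = Mul(Rational(1, 414), Mul(63, Pow(Mul(-3, Add(-10, 1)), -1))) = Mul(Rational(1, 414), Mul(63, Pow(Mul(-3, -9), -1))) = Mul(Rational(1, 414), Mul(63, Pow(27, -1))) = Mul(Rational(1, 414), Mul(63, Rational(1, 27))) = Mul(Rational(1, 414), Rational(7, 3)) = Rational(7, 1242)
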